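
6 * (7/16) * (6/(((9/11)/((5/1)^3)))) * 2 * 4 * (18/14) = 24750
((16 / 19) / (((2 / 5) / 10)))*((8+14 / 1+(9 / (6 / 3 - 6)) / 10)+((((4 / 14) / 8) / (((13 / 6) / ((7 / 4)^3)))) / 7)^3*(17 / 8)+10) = 29280303845045 / 43770707968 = 668.95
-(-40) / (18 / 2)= 40 / 9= 4.44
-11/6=-1.83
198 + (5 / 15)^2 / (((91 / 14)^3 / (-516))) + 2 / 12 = 197.96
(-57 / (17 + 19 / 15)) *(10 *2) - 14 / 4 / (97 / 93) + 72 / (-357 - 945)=-379610415 / 5767426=-65.82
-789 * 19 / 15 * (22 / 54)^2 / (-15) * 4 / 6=1209274 / 164025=7.37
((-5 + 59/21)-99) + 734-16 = 12953/21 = 616.81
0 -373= -373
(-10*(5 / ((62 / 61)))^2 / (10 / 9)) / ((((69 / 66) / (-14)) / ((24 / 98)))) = 110513700 / 154721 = 714.28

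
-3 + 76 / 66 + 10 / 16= -323 / 264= -1.22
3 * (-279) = -837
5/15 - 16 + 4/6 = -15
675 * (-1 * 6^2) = -24300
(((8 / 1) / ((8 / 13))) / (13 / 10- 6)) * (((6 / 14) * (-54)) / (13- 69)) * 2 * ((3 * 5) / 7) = -78975 / 16121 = -4.90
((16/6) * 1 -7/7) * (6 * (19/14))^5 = 1002820095/16807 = 59666.81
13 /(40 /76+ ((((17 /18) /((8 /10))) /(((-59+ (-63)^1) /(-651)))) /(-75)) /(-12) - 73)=-130178880 /725663989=-0.18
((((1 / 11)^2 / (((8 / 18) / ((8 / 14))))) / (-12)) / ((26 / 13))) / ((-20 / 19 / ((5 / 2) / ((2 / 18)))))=513 / 54208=0.01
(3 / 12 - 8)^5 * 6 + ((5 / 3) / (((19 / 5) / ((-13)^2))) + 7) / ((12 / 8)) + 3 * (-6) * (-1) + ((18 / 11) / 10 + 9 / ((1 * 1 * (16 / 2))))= -807418190057 / 4815360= -167675.56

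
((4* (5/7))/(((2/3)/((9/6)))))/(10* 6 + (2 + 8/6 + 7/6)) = 30/301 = 0.10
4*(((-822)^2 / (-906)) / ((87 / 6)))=-900912 / 4379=-205.73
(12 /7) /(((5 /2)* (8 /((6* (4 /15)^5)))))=2048 /2953125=0.00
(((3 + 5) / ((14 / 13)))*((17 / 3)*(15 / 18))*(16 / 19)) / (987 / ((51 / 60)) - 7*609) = -601120 / 63119007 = -0.01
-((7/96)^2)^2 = -0.00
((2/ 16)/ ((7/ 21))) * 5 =15/ 8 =1.88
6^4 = 1296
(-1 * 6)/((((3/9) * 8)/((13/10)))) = -117/40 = -2.92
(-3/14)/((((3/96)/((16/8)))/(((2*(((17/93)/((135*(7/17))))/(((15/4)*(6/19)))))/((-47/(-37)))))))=-26005376/433712475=-0.06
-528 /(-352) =3 /2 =1.50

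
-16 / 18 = -0.89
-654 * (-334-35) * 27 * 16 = 104252832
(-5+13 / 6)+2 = -5 / 6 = -0.83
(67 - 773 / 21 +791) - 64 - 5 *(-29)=902.19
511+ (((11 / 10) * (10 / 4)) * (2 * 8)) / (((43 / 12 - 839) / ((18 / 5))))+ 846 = 68010121 / 50125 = 1356.81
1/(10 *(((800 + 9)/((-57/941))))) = -0.00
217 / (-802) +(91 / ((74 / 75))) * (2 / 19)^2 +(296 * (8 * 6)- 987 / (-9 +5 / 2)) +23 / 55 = 109995392305111 / 7659304510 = 14361.02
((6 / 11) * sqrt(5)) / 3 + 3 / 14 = 3 / 14 + 2 * sqrt(5) / 11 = 0.62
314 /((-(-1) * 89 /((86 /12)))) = 6751 /267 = 25.28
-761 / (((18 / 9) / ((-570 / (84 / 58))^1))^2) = -5776009025 / 196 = -29469433.80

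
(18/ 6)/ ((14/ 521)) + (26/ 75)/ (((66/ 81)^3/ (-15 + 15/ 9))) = 9605697/ 93170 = 103.10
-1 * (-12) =12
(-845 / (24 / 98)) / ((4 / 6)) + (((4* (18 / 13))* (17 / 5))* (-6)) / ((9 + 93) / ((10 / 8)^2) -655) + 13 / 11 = -87268885949 / 16865992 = -5174.25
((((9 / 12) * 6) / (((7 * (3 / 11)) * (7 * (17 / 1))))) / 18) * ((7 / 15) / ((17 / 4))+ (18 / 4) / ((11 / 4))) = 2449 / 1274490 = 0.00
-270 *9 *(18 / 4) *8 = -87480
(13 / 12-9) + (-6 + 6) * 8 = -95 / 12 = -7.92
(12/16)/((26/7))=21/104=0.20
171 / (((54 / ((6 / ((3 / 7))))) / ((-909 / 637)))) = -63.26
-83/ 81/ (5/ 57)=-11.68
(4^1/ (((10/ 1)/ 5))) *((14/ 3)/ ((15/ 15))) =28/ 3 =9.33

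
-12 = -12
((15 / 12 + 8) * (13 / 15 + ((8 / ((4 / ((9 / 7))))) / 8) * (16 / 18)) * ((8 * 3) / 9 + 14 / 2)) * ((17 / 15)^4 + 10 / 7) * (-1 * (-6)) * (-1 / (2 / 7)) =-141634430201 / 21262500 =-6661.23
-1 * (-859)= 859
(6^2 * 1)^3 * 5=233280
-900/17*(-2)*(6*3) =32400/17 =1905.88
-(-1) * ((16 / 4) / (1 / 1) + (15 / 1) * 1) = 19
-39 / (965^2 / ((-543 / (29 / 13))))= 275301 / 27005525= 0.01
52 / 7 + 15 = 157 / 7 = 22.43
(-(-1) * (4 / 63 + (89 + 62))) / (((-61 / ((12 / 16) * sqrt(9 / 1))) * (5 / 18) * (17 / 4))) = -171306 / 36295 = -4.72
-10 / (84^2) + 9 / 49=643 / 3528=0.18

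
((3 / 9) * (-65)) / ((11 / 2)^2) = -260 / 363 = -0.72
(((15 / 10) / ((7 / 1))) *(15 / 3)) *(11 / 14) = 165 / 196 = 0.84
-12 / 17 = -0.71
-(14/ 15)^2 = -0.87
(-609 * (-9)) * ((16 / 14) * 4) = 25056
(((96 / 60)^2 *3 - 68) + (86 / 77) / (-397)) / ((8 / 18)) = -207450909 / 1528450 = -135.73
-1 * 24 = -24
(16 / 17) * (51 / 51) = 16 / 17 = 0.94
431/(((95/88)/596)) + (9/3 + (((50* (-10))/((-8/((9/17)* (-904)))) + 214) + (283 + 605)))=337763571/1615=209141.53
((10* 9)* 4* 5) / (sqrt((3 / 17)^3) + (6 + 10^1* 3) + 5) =181289700 / 4129363-45900* sqrt(51) / 4129363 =43.82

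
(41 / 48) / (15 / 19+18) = 779 / 17136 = 0.05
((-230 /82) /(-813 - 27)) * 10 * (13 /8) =1495 /27552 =0.05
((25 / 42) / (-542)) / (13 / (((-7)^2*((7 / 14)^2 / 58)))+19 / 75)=-4375 / 246210004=-0.00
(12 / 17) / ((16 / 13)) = 39 / 68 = 0.57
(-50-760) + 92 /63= -50938 /63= -808.54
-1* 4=-4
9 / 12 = 3 / 4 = 0.75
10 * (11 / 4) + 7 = 69 / 2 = 34.50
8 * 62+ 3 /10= 4963 /10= 496.30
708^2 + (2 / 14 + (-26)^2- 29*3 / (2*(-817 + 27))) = 5551458589 / 11060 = 501940.20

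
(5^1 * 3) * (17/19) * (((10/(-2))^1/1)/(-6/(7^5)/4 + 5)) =-42857850/3193273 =-13.42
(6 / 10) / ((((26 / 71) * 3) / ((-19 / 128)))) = -1349 / 16640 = -0.08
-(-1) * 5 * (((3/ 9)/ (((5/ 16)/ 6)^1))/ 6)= 16/ 3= 5.33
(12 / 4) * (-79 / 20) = -237 / 20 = -11.85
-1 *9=-9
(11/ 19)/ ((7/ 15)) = 165/ 133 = 1.24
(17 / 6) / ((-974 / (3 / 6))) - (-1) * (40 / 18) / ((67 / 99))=2570221 / 783096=3.28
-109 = -109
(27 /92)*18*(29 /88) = 7047 /4048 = 1.74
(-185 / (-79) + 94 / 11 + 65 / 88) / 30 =0.39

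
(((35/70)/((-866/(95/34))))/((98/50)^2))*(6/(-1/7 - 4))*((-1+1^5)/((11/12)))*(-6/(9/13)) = 0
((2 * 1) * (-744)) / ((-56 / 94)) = 17484 / 7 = 2497.71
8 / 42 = 0.19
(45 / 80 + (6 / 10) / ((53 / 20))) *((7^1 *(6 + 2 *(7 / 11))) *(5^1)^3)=2926875 / 583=5020.37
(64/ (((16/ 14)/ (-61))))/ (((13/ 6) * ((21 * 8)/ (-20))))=2440/ 13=187.69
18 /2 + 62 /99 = 953 /99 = 9.63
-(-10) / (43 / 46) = 460 / 43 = 10.70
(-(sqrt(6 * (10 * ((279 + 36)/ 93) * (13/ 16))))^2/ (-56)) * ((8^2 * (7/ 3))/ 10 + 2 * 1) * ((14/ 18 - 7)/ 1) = -57785/ 186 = -310.67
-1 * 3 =-3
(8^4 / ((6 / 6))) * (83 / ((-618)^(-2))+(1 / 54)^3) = 129841938432.03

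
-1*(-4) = 4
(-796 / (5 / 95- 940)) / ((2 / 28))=211736 / 17859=11.86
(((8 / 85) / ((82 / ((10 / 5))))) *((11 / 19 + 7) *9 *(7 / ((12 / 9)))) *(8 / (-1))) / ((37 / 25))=-2177280 / 489991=-4.44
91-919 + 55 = -773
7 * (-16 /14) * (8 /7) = -64 /7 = -9.14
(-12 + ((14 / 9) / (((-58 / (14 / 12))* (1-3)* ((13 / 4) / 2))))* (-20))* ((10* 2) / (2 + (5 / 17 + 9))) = -2637295 / 122148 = -21.59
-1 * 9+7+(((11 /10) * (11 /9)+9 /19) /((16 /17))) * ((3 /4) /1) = -20107 /36480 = -0.55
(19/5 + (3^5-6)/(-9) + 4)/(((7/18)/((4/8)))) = -834/35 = -23.83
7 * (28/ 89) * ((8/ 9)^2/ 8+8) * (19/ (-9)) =-2442944/ 64881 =-37.65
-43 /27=-1.59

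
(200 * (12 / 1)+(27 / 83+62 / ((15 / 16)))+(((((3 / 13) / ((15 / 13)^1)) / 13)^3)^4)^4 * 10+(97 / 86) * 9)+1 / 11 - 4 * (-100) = 141858798769589815710439095333478817672835146732138096073041553921711965813301503658294678205483 / 49313019756630258678042956632195726450002502534533688910893545198632637038826942443847656250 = 2876.70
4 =4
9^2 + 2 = 83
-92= -92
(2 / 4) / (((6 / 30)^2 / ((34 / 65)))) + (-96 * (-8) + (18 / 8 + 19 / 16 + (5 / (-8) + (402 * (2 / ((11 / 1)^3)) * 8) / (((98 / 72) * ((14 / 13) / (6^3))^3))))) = 133298413161823037 / 4652984336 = 28647939.37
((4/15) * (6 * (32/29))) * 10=512/29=17.66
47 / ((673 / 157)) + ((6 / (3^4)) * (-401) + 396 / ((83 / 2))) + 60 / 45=-11860223 / 1508193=-7.86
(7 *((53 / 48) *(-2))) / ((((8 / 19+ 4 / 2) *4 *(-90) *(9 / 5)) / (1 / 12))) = 7049 / 8584704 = 0.00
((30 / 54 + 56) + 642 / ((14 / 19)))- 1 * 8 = 57950 / 63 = 919.84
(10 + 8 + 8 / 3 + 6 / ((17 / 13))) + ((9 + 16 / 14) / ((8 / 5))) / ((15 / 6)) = 39685 / 1428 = 27.79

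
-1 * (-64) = 64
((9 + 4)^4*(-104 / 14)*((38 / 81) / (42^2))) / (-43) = 1.31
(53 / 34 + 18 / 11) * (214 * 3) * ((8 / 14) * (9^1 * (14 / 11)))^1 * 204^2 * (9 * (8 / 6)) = 811331043840 / 121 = 6705215238.35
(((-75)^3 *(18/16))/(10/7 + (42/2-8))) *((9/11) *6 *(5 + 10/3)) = -1345652.14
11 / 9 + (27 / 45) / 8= 467 / 360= 1.30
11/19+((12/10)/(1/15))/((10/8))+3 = 17.98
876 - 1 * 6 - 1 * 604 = 266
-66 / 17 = -3.88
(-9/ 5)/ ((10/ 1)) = -9/ 50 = -0.18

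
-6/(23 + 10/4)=-4/17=-0.24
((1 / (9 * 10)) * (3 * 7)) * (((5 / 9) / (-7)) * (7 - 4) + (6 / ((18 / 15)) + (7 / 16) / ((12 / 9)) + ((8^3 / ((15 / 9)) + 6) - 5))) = 2105309 / 28800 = 73.10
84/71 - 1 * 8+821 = 57807/71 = 814.18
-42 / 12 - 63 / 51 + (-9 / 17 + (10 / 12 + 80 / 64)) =-649 / 204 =-3.18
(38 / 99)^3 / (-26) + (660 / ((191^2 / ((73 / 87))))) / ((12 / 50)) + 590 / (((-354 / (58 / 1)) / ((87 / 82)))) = -56081673435590989 / 547138814648283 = -102.50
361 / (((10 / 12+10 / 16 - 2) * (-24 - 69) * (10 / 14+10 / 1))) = 20216 / 30225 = 0.67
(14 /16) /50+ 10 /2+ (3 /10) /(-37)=74139 /14800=5.01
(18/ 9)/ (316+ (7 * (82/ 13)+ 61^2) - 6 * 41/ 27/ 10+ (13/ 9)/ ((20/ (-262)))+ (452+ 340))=156/ 378559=0.00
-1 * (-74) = 74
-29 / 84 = -0.35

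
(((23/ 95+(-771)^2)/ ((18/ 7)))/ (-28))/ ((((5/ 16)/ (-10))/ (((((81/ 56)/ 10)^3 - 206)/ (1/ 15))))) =-1021474346456977081/ 1251264000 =-816353980.02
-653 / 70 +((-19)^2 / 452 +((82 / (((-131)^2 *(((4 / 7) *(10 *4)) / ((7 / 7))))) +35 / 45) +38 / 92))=-329942691041 / 44958250512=-7.34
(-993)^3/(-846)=108794073/94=1157383.76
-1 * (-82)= 82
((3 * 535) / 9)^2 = 286225 / 9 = 31802.78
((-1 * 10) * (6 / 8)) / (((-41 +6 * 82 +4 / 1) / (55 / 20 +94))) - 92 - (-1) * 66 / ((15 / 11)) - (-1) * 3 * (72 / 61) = -9248809 / 222040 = -41.65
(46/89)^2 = 2116/7921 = 0.27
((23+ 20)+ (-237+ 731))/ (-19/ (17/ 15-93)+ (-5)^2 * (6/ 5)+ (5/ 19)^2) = 267134946/ 15061075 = 17.74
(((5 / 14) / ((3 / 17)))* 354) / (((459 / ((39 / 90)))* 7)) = 767 / 7938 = 0.10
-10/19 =-0.53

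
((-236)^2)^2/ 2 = 1551022208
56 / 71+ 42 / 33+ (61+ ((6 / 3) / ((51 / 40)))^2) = 133100251 / 2031381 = 65.52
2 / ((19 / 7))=14 / 19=0.74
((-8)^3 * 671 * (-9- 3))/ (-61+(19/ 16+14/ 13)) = -857505792/ 12217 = -70189.55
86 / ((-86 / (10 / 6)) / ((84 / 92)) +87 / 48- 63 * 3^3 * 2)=-0.02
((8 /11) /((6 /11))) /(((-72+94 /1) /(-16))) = -0.97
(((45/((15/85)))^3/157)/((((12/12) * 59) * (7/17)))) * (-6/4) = -845650125/129682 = -6520.95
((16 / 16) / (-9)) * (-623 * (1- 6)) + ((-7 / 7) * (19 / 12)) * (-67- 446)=16781 / 36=466.14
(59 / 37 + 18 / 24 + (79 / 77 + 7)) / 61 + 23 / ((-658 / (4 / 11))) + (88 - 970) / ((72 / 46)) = -18405719769 / 32672332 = -563.34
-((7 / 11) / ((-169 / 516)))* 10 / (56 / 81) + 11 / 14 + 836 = 22509615 / 26026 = 864.89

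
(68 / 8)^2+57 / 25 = 7453 / 100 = 74.53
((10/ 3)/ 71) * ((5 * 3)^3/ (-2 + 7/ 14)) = -105.63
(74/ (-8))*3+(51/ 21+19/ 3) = -1595/ 84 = -18.99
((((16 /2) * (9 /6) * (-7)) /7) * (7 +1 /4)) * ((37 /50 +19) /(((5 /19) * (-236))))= 1631511 /59000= 27.65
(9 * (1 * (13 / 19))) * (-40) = -4680 / 19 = -246.32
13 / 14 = 0.93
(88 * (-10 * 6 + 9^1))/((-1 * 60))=374/5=74.80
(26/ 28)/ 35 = 13/ 490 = 0.03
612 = 612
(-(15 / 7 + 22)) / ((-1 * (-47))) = -169 / 329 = -0.51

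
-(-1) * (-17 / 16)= -17 / 16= -1.06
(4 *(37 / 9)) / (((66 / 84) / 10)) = 209.29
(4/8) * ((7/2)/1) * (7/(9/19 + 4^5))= 931/77860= 0.01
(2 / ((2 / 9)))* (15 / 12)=45 / 4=11.25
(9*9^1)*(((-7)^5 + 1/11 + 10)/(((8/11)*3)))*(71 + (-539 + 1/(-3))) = 1168183035/4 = 292045758.75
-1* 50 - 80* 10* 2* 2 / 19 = -4150 / 19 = -218.42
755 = 755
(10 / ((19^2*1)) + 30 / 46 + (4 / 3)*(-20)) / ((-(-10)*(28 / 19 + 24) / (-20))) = 647305 / 317262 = 2.04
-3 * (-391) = 1173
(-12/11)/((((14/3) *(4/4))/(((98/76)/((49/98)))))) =-126/209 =-0.60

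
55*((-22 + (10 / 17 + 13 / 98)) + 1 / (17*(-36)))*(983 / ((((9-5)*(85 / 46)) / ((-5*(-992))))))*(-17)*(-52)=-5116858590191920 / 7497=-682520820353.73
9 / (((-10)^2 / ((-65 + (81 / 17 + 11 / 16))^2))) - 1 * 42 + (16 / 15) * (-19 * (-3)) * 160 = 74021987681 / 7398400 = 10005.13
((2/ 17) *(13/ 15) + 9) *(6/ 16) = 2321/ 680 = 3.41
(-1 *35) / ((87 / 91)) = -3185 / 87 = -36.61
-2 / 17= -0.12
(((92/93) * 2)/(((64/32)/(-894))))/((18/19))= -260452/279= -933.52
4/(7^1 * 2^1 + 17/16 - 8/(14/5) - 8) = 448/471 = 0.95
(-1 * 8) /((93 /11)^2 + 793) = -484 /52301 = -0.01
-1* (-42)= 42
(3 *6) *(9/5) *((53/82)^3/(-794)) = -12059037/1094465480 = -0.01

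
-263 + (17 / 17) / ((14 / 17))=-3665 / 14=-261.79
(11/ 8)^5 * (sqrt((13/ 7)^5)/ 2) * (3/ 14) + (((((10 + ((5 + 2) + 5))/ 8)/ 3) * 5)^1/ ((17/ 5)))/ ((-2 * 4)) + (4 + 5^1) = 11.31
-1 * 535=-535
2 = 2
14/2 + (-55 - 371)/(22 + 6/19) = -12.09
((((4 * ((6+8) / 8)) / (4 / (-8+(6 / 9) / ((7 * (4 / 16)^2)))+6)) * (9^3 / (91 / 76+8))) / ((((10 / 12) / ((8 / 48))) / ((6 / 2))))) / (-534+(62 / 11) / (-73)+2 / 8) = -1568663712 / 13539090605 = -0.12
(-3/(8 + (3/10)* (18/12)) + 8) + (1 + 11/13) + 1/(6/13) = 11821/1014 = 11.66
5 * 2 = 10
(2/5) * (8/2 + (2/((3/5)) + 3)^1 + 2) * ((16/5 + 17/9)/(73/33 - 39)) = -93203/136575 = -0.68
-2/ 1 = -2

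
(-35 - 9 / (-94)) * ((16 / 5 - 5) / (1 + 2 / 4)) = 9843 / 235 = 41.89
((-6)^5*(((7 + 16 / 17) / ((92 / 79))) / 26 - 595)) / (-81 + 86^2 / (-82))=-963797306580 / 35677577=-27014.09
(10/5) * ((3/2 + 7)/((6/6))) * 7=119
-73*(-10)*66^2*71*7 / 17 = 1580400360 / 17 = 92964727.06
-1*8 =-8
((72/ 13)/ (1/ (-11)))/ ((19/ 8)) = -6336/ 247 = -25.65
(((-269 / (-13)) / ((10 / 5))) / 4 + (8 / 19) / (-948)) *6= 1211099 / 78052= 15.52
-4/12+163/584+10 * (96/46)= 838775/40296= 20.82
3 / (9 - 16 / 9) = 27 / 65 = 0.42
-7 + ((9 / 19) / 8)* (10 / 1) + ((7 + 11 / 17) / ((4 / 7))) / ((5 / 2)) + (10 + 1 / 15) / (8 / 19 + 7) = 824003 / 2732580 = 0.30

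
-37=-37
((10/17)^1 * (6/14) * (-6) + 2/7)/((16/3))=-219/952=-0.23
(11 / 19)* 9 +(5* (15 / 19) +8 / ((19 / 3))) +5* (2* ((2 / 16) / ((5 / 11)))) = 1001 / 76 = 13.17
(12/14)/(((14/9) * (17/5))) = 135/833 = 0.16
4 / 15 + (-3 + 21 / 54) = -211 / 90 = -2.34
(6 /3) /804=1 /402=0.00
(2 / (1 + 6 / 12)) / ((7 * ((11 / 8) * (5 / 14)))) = 64 / 165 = 0.39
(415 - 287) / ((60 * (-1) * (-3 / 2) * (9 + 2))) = 64 / 495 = 0.13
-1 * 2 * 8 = -16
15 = 15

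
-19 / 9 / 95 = -1 / 45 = -0.02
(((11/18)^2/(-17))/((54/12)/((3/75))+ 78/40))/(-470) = 121/296283582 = 0.00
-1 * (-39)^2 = -1521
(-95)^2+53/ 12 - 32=107969/ 12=8997.42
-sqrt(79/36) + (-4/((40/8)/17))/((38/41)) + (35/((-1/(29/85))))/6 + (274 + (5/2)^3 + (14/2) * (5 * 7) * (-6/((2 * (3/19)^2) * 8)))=-22043117/6460 - sqrt(79)/6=-3413.73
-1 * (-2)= 2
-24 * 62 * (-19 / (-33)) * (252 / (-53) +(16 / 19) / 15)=4025.40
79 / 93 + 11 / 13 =2050 / 1209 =1.70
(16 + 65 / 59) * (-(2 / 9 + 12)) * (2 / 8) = -55495 / 1062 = -52.26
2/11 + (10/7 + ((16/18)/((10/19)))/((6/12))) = 17284/3465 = 4.99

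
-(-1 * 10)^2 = -100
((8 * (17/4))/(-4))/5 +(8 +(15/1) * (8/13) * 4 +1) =5749/130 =44.22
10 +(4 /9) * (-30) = -10 /3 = -3.33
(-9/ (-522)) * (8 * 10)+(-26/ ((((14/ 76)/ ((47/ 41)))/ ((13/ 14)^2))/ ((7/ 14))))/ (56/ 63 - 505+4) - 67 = -65.48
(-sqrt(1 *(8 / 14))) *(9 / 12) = -3 *sqrt(7) / 14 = -0.57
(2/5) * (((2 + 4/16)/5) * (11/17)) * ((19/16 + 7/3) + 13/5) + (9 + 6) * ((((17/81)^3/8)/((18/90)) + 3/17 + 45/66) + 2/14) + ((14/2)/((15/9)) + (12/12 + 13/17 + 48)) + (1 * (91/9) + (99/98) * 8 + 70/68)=577881952075441/6492791844000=89.00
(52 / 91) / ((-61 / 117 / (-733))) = 343044 / 427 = 803.38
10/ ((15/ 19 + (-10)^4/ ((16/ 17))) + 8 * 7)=95/ 101477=0.00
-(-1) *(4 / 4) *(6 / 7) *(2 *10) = 120 / 7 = 17.14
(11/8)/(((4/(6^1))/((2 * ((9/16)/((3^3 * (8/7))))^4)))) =26411/57982058496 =0.00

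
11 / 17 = 0.65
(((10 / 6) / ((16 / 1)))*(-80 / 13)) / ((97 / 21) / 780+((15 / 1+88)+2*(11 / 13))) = -10500 / 1714957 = -0.01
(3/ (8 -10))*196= -294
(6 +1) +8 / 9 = 71 / 9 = 7.89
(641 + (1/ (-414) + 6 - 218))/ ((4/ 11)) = 1953655/ 1656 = 1179.74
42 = 42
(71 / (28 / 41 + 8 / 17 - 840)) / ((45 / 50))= -247435 / 2631042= -0.09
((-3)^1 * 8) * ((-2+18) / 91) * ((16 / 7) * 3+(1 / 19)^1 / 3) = -27008 / 931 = -29.01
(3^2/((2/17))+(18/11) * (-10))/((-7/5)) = -945/22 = -42.95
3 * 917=2751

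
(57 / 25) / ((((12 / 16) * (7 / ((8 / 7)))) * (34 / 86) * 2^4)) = 1634 / 20825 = 0.08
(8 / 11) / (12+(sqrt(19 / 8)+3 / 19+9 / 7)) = 15219456 / 277634071 - 283024*sqrt(38) / 277634071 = 0.05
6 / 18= 1 / 3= 0.33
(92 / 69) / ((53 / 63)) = 84 / 53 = 1.58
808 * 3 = 2424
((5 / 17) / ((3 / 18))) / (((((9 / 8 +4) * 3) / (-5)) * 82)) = -0.01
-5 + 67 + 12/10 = 63.20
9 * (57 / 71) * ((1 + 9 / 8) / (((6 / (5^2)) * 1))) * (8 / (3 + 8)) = 46.53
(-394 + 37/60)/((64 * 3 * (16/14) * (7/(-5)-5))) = 165221/589824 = 0.28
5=5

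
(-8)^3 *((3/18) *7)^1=-1792/3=-597.33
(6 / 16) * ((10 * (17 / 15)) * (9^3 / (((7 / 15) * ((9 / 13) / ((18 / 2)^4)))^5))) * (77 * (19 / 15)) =10024025785513771884153337018125 / 9604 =1043734463297977080815633000.00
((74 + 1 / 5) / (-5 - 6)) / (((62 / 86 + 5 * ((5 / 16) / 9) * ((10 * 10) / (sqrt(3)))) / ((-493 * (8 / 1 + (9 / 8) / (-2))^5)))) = -1413813287092474709343 / 2589924336271360 + 9079147452953466622125 * sqrt(3) / 2071939469017088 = 7043880.51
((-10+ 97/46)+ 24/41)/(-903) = 4593/567686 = 0.01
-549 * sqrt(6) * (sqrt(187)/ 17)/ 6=-183 * sqrt(1122)/ 34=-180.29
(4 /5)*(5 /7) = 4 /7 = 0.57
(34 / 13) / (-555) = -34 / 7215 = -0.00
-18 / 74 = -9 / 37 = -0.24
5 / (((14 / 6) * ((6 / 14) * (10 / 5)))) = 5 / 2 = 2.50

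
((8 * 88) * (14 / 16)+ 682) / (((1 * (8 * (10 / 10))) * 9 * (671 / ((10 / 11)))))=295 / 12078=0.02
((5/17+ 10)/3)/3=175/153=1.14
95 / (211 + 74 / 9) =855 / 1973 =0.43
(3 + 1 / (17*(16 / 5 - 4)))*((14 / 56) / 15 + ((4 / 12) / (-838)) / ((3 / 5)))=14129 / 301680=0.05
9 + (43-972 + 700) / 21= -40 / 21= -1.90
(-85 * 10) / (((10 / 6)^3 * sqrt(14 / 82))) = -918 * sqrt(287) / 35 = -444.34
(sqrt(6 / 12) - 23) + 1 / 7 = -160 / 7 + sqrt(2) / 2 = -22.15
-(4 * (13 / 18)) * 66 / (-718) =286 / 1077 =0.27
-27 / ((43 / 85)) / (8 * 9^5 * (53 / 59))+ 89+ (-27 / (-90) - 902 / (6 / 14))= -401797470079 / 199366920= -2015.37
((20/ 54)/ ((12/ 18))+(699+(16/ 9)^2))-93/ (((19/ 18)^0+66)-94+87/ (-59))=32023349/ 45360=705.98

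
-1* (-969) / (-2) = -969 / 2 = -484.50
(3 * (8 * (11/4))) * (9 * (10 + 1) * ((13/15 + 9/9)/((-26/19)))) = -579348/65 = -8913.05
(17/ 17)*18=18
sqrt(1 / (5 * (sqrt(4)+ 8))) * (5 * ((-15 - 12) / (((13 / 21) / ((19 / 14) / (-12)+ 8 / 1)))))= -35775 * sqrt(2) / 208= -243.24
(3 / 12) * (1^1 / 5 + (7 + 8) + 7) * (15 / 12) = 111 / 16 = 6.94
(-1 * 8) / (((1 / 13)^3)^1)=-17576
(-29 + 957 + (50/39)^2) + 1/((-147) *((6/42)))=9897409/10647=929.60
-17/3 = -5.67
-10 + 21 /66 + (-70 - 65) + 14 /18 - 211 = -70271 /198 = -354.90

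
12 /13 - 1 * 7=-79 /13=-6.08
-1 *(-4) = 4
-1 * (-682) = 682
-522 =-522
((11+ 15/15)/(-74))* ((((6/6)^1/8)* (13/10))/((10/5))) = -39/2960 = -0.01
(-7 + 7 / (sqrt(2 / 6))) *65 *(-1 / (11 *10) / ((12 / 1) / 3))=91 / 88 - 91 *sqrt(3) / 88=-0.76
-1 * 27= -27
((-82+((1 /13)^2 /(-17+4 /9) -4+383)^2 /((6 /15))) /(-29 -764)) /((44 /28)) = -1593537963036936 /5531103924203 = -288.10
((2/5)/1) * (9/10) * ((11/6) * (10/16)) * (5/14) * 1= 33/224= 0.15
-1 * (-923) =923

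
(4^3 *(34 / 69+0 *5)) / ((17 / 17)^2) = 2176 / 69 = 31.54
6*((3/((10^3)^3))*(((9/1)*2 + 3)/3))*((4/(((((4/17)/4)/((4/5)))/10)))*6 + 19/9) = 41153/100000000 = 0.00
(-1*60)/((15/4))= -16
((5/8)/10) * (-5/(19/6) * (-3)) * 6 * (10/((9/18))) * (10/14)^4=421875/45619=9.25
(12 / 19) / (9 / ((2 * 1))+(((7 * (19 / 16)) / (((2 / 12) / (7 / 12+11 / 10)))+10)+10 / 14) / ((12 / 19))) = 161280 / 39426311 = 0.00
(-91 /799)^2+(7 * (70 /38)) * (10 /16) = 783299937 /97036952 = 8.07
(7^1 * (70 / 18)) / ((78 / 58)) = 7105 / 351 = 20.24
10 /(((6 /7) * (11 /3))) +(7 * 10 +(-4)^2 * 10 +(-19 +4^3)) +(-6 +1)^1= 3005 /11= 273.18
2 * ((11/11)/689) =2/689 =0.00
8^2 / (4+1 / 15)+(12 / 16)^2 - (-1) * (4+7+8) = 34453 / 976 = 35.30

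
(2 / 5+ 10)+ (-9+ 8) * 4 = 32 / 5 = 6.40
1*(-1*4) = -4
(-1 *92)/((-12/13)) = 299/3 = 99.67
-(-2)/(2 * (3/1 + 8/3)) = 3/17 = 0.18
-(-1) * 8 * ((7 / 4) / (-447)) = -14 / 447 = -0.03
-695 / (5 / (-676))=93964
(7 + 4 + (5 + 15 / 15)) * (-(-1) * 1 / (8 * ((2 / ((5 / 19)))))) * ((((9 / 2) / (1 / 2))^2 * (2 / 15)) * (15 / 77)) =6885 / 11704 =0.59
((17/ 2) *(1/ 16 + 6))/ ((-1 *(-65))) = 1649/ 2080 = 0.79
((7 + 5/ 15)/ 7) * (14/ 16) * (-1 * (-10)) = 55/ 6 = 9.17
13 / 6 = 2.17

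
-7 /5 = -1.40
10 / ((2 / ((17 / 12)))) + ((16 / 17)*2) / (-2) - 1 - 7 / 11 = 4.51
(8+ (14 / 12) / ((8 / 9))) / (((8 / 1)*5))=149 / 640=0.23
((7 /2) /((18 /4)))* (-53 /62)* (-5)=1855 /558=3.32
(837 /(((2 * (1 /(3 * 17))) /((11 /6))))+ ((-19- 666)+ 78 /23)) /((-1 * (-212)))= 3537229 /19504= 181.36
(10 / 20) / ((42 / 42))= 1 / 2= 0.50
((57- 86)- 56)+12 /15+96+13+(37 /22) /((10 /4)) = 25.47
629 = 629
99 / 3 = 33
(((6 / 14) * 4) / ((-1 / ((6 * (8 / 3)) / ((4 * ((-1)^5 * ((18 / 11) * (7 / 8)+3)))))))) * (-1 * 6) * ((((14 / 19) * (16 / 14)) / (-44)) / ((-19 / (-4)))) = 0.04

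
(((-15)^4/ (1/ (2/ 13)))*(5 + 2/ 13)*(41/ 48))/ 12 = 2857.23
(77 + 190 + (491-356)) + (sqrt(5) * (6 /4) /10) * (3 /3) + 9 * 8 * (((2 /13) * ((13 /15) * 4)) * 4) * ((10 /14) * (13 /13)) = 512.05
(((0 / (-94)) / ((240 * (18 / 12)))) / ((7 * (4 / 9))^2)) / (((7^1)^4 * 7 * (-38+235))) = 0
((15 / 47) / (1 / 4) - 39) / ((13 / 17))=-30141 / 611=-49.33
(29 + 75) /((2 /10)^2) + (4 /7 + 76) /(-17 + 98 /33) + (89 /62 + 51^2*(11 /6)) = 739916460 /100471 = 7364.48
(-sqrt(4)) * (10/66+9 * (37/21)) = -7396/231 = -32.02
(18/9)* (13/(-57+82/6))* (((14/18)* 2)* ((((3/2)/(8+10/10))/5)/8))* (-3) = 7/600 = 0.01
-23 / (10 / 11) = -253 / 10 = -25.30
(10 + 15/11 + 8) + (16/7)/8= 1513/77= 19.65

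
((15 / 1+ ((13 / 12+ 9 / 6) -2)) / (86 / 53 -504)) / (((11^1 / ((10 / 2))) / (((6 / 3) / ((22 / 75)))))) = -112625 / 1171544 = -0.10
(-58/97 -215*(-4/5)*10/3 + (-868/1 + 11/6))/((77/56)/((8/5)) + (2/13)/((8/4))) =-71043232/226689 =-313.40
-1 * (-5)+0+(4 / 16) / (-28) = 559 / 112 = 4.99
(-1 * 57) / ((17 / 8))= -456 / 17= -26.82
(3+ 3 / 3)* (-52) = -208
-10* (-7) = 70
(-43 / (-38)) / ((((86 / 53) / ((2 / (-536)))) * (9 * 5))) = -53 / 916560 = -0.00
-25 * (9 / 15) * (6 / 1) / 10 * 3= -27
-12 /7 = -1.71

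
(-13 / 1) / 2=-13 / 2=-6.50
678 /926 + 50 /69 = 46541 /31947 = 1.46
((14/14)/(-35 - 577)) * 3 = -1/204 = -0.00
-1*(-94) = 94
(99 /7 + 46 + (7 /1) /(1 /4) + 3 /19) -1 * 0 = 11744 /133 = 88.30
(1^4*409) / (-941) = -409 / 941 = -0.43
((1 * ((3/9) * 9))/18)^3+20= 4321/216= 20.00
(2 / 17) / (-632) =-1 / 5372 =-0.00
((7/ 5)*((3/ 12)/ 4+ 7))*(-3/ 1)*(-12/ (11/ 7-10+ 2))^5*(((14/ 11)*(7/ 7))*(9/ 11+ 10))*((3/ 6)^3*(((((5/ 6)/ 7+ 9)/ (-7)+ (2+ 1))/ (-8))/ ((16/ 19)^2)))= 40712085738331/ 117612000000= 346.16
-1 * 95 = -95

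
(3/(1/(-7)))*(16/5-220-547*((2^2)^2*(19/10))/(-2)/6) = -122738/5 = -24547.60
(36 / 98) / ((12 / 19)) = 0.58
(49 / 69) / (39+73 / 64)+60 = 60.02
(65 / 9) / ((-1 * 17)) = -0.42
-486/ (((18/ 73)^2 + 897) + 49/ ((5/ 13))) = -6474735/ 13648379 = -0.47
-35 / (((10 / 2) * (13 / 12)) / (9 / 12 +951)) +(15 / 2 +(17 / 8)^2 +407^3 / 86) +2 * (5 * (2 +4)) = 27828925775 / 35776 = 777865.77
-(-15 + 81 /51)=13.41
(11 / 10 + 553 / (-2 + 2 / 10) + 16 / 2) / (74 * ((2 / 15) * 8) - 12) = -26831 / 6024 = -4.45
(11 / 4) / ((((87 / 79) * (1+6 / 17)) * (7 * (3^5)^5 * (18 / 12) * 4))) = 0.00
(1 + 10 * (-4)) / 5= -39 / 5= -7.80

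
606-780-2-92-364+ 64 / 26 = -8184 / 13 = -629.54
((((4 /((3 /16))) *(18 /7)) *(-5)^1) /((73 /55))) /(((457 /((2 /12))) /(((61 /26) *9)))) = -4831200 /3035851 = -1.59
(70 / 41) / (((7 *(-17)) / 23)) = -230 / 697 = -0.33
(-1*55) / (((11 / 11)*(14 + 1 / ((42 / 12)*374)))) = -71995 / 18327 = -3.93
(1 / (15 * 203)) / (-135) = -1 / 411075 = -0.00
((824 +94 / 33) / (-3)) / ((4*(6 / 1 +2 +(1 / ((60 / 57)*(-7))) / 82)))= -78310820 / 9090279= -8.61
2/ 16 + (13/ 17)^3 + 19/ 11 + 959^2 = 397619556419/ 432344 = 919683.30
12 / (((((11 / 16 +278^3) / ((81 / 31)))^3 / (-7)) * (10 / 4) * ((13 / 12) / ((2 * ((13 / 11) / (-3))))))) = 2925595459584 / 66559633806929068972343239229035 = 0.00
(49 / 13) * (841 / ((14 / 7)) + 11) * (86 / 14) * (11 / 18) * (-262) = -374318483 / 234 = -1599651.64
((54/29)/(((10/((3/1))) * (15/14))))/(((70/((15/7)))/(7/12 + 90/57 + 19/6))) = 6561/77140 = 0.09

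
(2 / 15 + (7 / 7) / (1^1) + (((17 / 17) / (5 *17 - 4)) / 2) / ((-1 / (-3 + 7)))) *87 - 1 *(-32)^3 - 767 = 4333156 / 135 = 32097.45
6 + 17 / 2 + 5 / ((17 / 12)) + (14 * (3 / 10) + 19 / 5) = 885 / 34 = 26.03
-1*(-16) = 16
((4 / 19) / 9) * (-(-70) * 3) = 4.91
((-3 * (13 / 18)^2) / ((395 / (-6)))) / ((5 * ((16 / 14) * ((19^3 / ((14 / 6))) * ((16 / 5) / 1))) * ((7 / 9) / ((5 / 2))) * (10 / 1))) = 1183 / 8322984960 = 0.00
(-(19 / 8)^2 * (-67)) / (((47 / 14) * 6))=169309 / 9024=18.76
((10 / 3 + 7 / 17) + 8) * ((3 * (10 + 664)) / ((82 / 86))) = 17360218 / 697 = 24907.06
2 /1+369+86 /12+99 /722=409703 /1083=378.30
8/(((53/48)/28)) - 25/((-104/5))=1124833/5512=204.07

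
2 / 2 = 1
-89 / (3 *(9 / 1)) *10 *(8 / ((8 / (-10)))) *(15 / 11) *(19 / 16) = 211375 / 396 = 533.78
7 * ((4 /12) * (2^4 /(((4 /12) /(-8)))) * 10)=-8960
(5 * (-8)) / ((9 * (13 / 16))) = -640 / 117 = -5.47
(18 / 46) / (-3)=-3 / 23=-0.13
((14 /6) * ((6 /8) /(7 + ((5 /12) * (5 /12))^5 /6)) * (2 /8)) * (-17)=-2763062378496 /2600539063033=-1.06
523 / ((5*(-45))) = -523 / 225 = -2.32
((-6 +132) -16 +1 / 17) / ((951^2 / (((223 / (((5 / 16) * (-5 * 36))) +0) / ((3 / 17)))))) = -1668932 / 610470675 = -0.00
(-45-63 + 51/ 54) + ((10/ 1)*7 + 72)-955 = -920.06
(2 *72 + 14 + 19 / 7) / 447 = 375 / 1043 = 0.36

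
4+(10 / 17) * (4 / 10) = 72 / 17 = 4.24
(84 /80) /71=21 /1420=0.01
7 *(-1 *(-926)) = 6482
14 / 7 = 2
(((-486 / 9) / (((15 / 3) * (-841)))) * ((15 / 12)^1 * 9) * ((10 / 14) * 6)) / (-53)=-3645 / 312011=-0.01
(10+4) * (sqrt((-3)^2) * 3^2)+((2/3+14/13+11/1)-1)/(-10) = 73481/195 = 376.83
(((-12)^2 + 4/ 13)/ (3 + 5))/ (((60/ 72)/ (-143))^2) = 13279266/ 25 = 531170.64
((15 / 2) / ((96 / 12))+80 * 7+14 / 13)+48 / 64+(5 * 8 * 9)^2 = 27073855 / 208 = 130162.76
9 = 9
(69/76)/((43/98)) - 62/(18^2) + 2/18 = 131620/66177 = 1.99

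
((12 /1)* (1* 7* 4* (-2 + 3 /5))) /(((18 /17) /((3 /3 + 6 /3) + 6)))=-19992 /5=-3998.40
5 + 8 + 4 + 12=29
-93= -93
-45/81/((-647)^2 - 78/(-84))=-70/52744851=-0.00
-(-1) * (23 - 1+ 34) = 56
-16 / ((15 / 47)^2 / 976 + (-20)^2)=-34495744 / 862393825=-0.04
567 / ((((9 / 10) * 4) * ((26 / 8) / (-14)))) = -678.46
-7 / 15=-0.47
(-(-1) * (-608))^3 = -224755712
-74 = -74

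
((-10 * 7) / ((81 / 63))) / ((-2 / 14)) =3430 / 9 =381.11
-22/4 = -11/2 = -5.50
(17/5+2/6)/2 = 28/15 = 1.87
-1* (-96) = 96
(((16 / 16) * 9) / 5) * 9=81 / 5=16.20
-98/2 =-49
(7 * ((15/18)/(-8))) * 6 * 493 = -17255/8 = -2156.88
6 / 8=3 / 4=0.75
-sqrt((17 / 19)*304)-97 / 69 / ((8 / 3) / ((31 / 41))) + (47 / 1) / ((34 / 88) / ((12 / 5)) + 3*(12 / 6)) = 177430133 / 24540632-4*sqrt(17) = -9.26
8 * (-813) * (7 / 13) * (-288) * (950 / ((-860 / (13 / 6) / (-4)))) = 415215360 / 43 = 9656171.16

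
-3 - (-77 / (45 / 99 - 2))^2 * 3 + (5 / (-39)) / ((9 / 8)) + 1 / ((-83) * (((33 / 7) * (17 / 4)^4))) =-199409282565442 / 26765390223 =-7450.27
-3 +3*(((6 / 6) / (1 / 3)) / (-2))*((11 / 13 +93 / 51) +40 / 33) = -49758 / 2431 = -20.47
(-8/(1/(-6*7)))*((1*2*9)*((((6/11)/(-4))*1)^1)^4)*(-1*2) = -61236/14641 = -4.18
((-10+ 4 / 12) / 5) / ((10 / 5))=-29 / 30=-0.97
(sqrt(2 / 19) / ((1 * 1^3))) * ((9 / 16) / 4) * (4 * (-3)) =-27 * sqrt(38) / 304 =-0.55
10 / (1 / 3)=30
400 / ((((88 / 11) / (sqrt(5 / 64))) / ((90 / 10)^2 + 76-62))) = 2375 * sqrt(5) / 4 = 1327.67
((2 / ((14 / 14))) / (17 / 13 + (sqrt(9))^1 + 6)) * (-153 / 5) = -1989 / 335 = -5.94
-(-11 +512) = -501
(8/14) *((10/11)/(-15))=-8/231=-0.03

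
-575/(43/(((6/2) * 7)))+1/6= -72407/258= -280.65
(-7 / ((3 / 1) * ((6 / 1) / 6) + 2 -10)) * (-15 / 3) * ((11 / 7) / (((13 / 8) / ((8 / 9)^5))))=-2883584 / 767637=-3.76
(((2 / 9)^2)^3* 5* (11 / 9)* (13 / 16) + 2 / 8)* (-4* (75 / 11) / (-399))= 119860225 / 6997483647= 0.02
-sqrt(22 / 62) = -sqrt(341) / 31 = -0.60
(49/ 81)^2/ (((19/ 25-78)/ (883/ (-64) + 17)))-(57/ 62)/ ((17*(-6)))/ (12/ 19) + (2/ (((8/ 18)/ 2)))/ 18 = 213268274617/ 427309846848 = 0.50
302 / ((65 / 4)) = 1208 / 65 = 18.58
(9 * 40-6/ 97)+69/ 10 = 355833/ 970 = 366.84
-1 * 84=-84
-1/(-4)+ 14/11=67/44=1.52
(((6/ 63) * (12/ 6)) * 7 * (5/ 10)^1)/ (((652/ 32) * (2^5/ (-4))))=-2/ 489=-0.00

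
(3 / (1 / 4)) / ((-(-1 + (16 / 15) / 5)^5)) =28476562500 / 714924299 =39.83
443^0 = 1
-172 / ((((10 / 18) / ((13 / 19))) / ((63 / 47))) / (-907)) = 1149905484 / 4465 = 257537.62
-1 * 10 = -10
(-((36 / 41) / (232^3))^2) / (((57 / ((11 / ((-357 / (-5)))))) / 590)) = -146025 / 18520222792752013312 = -0.00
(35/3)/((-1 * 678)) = -35/2034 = -0.02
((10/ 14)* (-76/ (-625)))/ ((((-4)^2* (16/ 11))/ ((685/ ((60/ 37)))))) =1.58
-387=-387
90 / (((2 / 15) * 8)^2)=10125 / 128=79.10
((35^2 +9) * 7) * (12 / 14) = 7404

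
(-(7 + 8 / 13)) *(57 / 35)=-12.40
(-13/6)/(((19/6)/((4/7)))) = -52/133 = -0.39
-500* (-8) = 4000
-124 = -124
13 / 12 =1.08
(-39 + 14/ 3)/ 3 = -103/ 9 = -11.44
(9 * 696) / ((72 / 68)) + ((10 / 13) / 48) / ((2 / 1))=3691589 / 624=5916.01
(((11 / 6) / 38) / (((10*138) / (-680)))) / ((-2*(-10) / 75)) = -935 / 10488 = -0.09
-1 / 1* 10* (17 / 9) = -170 / 9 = -18.89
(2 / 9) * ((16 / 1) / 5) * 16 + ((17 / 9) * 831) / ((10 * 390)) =45943 / 3900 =11.78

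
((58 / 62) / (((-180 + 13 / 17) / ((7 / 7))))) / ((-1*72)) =493 / 6800904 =0.00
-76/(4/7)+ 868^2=753291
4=4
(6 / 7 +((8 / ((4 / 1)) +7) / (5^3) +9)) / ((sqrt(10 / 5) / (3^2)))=39096 * sqrt(2) / 875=63.19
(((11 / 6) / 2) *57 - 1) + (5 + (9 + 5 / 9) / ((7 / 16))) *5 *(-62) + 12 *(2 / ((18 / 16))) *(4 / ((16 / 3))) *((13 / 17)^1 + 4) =-35100133 / 4284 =-8193.31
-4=-4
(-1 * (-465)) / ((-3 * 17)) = -155 / 17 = -9.12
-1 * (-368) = 368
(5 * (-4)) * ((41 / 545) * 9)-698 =-77558 / 109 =-711.54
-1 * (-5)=5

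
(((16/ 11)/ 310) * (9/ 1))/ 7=72/ 11935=0.01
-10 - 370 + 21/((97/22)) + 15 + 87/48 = -556275/1552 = -358.42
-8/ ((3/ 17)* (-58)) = 68/ 87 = 0.78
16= 16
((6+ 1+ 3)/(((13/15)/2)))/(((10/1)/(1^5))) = 30/13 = 2.31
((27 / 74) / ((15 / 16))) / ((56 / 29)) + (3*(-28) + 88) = 5441 / 1295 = 4.20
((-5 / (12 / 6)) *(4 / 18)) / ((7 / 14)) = -10 / 9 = -1.11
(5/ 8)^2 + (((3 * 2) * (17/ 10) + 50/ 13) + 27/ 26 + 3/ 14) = 456879/ 29120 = 15.69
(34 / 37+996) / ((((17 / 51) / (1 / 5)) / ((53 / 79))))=5864874 / 14615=401.29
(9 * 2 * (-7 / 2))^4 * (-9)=-141776649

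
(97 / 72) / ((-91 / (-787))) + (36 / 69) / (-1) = 11.13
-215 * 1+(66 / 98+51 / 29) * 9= -274411 / 1421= -193.11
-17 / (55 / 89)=-1513 / 55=-27.51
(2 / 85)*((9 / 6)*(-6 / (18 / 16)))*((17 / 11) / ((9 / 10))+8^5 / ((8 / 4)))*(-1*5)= 25954976 / 1683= 15421.85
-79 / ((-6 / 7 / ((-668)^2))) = 123380936 / 3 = 41126978.67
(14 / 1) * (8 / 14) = 8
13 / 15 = 0.87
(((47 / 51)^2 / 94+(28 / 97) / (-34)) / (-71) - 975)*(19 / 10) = -132735975715 / 71652348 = -1852.50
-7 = -7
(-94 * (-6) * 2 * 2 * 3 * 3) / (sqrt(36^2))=564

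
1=1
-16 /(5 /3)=-48 /5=-9.60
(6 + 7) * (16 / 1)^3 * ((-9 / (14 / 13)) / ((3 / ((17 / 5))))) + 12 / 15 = -17651684 / 35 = -504333.83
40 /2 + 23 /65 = 1323 /65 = 20.35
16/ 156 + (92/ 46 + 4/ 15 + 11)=869/ 65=13.37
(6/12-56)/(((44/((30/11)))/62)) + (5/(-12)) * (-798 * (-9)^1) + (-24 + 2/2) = -390683/121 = -3228.79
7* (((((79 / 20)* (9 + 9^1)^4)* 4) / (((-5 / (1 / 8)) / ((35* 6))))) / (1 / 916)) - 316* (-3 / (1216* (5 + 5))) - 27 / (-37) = -6280225415789343 / 112480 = -55834151989.59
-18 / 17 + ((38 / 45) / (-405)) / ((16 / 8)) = -328373 / 309825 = -1.06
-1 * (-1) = 1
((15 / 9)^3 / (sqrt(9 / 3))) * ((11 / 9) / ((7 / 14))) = 2750 * sqrt(3) / 729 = 6.53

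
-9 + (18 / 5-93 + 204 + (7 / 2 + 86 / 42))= 23341 / 210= 111.15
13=13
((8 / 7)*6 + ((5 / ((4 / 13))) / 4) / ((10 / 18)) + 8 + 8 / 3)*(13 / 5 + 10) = 5007 / 16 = 312.94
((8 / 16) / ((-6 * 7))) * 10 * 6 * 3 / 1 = -15 / 7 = -2.14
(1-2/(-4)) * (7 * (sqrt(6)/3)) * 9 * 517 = 32571 * sqrt(6)/2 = 39891.17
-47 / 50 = -0.94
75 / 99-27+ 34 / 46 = -19357 / 759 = -25.50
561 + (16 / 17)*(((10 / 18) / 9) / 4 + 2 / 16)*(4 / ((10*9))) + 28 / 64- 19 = 537800059 / 991440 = 542.44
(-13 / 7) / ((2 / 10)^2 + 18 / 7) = -325 / 457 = -0.71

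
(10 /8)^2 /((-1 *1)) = -25 /16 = -1.56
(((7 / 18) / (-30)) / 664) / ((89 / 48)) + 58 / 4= 4820014 / 332415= 14.50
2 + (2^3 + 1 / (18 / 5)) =185 / 18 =10.28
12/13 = 0.92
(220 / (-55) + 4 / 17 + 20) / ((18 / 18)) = 16.24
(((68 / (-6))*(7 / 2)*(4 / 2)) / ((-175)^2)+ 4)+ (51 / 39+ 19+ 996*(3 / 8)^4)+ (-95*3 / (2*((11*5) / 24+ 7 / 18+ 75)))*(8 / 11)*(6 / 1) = 55276854596413 / 1535614080000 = 36.00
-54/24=-9/4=-2.25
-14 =-14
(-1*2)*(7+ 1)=-16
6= 6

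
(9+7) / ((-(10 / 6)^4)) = -1296 / 625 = -2.07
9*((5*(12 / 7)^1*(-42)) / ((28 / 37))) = -4281.43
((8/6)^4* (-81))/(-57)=256/57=4.49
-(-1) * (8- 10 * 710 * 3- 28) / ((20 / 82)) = -87412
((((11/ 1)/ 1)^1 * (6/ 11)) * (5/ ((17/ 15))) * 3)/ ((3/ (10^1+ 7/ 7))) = 4950/ 17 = 291.18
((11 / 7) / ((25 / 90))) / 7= 198 / 245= 0.81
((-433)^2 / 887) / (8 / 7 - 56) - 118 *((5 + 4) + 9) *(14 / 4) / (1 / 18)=-45578750119 / 340608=-133815.85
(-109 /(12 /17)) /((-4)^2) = -1853 /192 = -9.65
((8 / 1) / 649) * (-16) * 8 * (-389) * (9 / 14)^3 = 163.06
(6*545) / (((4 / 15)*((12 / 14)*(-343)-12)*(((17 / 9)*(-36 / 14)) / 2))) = 19075 / 1156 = 16.50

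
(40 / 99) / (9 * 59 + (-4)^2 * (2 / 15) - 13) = 0.00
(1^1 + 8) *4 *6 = 216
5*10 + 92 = 142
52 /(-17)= -52 /17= -3.06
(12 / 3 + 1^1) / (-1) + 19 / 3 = 4 / 3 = 1.33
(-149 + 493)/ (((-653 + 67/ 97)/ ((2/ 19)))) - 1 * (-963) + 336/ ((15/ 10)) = 713475893/ 601103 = 1186.94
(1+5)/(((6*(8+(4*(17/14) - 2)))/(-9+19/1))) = 0.92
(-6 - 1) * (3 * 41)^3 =-13026069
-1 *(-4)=4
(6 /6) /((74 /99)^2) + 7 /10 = 68171 /27380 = 2.49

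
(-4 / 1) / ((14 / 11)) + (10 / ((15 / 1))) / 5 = -316 / 105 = -3.01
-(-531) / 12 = 177 / 4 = 44.25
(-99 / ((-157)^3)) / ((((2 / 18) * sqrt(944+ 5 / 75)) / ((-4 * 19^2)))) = -1286604 * sqrt(15) / 460517267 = -0.01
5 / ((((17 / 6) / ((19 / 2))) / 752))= 214320 / 17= 12607.06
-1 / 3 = -0.33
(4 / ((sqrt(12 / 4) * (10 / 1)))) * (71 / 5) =142 * sqrt(3) / 75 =3.28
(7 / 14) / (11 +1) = 1 / 24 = 0.04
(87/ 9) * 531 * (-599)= -3074667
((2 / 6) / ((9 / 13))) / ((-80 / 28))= -91 / 540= -0.17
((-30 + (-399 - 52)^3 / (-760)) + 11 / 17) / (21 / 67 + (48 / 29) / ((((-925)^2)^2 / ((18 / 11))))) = 4879050721169739143046875 / 12672707706702707592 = 385004.60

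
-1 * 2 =-2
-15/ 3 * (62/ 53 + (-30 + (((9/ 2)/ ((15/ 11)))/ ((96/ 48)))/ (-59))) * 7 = 12633523/ 12508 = 1010.04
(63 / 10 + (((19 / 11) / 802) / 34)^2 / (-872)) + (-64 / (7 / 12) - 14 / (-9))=-2517197184706929139 / 24712630726734720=-101.86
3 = 3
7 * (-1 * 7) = -49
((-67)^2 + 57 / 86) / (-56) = -386111 / 4816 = -80.17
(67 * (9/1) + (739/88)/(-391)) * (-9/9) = -20747285/34408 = -602.98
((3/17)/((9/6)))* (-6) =-0.71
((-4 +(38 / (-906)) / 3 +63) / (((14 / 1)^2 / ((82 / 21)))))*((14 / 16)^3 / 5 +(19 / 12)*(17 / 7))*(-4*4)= -351544158283 / 4698660960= -74.82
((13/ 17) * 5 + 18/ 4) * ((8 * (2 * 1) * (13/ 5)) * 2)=58864/ 85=692.52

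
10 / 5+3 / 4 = 11 / 4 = 2.75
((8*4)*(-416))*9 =-119808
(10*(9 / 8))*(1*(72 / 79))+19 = 2311 / 79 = 29.25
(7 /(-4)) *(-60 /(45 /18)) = 42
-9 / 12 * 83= -249 / 4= -62.25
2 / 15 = 0.13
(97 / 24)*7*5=3395 / 24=141.46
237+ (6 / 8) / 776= 735651 / 3104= 237.00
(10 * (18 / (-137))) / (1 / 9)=-1620 / 137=-11.82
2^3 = 8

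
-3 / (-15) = 1 / 5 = 0.20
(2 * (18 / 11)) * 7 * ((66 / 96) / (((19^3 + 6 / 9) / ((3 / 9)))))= 63 / 82316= 0.00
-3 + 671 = 668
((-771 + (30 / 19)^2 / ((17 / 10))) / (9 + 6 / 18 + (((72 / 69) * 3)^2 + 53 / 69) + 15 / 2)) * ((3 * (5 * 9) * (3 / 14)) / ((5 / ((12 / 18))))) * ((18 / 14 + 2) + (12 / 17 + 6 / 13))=-30638614671234 / 63515182213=-482.38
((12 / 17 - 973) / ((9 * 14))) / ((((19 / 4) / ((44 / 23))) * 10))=-727276 / 2340135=-0.31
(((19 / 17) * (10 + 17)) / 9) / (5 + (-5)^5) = -19 / 17680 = -0.00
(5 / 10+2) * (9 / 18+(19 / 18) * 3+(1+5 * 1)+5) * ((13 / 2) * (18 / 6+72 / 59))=59345 / 59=1005.85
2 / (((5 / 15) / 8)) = 48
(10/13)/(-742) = -5/4823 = -0.00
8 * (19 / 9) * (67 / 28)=2546 / 63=40.41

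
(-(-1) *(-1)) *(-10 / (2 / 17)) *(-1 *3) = -255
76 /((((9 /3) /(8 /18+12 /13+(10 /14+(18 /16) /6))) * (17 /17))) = 565003 /9828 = 57.49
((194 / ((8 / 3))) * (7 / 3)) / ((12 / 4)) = 679 / 12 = 56.58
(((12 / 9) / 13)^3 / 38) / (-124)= -8 / 34938891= -0.00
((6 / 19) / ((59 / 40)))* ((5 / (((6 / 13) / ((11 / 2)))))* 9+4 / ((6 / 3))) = 129180 / 1121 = 115.24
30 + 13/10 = 313/10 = 31.30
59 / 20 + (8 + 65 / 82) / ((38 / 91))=93504 / 3895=24.01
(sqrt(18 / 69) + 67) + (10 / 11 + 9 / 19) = sqrt(138) / 23 + 14292 / 209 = 68.89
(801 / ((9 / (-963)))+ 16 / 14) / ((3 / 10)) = -285686.19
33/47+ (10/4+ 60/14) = 4927/658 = 7.49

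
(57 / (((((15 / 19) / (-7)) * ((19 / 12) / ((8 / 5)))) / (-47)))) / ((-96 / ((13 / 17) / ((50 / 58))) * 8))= -2356627 / 85000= -27.73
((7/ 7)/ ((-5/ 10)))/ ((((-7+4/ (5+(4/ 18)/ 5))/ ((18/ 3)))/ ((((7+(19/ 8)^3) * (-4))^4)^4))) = 13625472137128921234923316193198901867330869719575676305689767800681/ 1828986568418893032149867331967778816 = 7449738763750329289160497000000.00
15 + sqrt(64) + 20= 43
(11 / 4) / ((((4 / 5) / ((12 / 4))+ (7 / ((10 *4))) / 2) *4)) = 33 / 17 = 1.94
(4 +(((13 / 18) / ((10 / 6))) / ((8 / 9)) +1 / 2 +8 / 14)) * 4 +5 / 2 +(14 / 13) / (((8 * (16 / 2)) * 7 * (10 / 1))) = 720311 / 29120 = 24.74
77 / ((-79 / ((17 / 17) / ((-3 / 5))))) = 385 / 237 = 1.62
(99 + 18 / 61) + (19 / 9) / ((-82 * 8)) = 35759369 / 360144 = 99.29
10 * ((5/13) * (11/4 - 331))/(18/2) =-2525/18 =-140.28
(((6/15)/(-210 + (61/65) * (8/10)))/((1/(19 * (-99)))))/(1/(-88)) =-10759320/34003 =-316.42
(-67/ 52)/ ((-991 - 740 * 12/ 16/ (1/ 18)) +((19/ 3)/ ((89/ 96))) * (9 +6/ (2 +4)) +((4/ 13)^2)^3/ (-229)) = 507010616411/ 4294150181945252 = 0.00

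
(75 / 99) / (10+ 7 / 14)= 50 / 693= 0.07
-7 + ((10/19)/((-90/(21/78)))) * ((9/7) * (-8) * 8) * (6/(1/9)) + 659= 659.00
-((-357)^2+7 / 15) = -1911742 / 15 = -127449.47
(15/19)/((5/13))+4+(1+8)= 286/19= 15.05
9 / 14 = 0.64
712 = 712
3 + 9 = 12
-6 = -6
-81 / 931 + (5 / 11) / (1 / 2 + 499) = -880799 / 10230759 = -0.09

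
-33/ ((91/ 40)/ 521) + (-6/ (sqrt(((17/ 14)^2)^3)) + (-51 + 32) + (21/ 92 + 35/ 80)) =-1246954571913/ 164526544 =-7579.05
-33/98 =-0.34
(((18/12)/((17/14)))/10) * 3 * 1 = 63/170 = 0.37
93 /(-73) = -93 /73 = -1.27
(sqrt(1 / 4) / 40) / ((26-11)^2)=1 / 18000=0.00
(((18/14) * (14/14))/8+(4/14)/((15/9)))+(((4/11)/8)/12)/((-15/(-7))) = 1157/3465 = 0.33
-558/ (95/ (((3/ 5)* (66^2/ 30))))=-1215324/ 2375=-511.72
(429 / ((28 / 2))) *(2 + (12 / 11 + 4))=1521 / 7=217.29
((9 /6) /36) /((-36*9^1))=-1 /7776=-0.00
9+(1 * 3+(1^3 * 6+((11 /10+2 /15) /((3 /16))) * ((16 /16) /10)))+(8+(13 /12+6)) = 30367 /900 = 33.74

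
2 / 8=1 / 4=0.25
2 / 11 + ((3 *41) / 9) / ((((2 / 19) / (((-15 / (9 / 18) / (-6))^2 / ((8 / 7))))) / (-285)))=-142459593 / 176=-809429.51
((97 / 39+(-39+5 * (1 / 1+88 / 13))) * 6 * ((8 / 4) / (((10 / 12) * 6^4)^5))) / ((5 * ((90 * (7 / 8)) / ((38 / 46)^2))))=361 / 10930423396320000000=0.00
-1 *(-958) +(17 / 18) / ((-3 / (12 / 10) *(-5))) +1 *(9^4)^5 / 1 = 2735474728287809195792 / 225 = 12157665459056929759.08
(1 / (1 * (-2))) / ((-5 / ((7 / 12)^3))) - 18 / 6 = -51497 / 17280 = -2.98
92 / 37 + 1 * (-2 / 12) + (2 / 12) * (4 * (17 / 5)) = 4.59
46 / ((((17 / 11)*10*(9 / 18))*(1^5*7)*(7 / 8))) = 4048 / 4165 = 0.97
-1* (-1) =1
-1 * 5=-5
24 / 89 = 0.27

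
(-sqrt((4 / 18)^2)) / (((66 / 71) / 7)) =-497 / 297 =-1.67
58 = 58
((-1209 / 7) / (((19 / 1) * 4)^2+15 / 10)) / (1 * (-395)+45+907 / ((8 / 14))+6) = -9672 / 402241105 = -0.00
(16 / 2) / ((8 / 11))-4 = 7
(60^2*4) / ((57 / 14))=67200 / 19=3536.84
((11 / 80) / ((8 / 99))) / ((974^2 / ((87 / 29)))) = 3267 / 607152640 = 0.00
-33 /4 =-8.25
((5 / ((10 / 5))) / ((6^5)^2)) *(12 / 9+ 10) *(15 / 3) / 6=425 / 1088391168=0.00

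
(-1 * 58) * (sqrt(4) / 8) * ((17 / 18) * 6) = -493 / 6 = -82.17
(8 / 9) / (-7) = -8 / 63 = -0.13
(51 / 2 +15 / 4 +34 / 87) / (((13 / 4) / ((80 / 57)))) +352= 23517584 / 64467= 364.80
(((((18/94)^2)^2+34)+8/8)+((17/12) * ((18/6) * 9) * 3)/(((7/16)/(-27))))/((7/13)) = -3129099723880/239104369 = -13086.75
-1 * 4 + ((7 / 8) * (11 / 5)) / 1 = -83 / 40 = -2.08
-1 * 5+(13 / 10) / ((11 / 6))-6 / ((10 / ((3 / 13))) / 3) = -673 / 143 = -4.71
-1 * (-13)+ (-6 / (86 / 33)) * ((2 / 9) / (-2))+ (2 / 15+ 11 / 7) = 67547 / 4515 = 14.96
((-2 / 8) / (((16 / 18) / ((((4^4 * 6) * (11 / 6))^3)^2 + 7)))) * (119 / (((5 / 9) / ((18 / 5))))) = -43258394063123151392949273 / 400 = -108145985157807878482373.20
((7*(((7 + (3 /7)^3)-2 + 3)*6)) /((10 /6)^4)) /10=673353 /153125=4.40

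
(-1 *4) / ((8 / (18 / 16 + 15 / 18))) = -47 / 48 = -0.98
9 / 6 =3 / 2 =1.50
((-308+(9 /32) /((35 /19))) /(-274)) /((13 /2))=344789 /1994720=0.17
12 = 12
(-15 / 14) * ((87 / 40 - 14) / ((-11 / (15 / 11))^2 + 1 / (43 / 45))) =13728825 / 71645056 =0.19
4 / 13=0.31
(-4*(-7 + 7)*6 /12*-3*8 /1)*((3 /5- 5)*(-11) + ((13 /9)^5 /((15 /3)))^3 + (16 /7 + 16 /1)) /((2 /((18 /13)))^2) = 0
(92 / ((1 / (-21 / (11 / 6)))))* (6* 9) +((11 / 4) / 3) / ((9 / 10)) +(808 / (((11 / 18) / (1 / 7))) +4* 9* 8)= -234628789 / 4158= -56428.28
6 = 6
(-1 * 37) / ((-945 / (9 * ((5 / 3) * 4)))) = 2.35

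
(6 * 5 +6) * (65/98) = 1170/49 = 23.88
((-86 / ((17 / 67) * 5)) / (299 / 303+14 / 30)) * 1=-290981 / 6239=-46.64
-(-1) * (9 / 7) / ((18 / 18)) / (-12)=-3 / 28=-0.11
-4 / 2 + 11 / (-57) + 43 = 2326 / 57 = 40.81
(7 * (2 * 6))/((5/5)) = 84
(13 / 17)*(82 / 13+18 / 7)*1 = 808 / 119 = 6.79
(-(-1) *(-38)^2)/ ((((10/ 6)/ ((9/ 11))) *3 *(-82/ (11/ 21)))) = -2166/ 1435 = -1.51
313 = 313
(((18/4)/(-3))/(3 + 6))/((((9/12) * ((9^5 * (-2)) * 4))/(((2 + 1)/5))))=1/3542940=0.00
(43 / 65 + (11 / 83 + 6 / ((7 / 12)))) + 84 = 3590688 / 37765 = 95.08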